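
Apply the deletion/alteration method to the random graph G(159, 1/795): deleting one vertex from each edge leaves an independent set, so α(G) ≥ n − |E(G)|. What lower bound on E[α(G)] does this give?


E[|E(G)|] = C(159, 2)·p = 12561 · (1/795) = 79/5.
E[α(G)] ≥ n − E[|E(G)|] = 159 − 79/5 = 716/5.
Numerically: ≈ 143.200.
(This is only a lower bound; the true E[α(G)] may be larger.)

E[α(G)] ≥ 716/5 ≈ 143.200.


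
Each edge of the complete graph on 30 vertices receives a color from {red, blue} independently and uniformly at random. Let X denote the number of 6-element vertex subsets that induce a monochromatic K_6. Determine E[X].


Let X = Σ_S X_S over the C(30, 6) = 593775 subsets S of size 6, where X_S = 1 if the K_6 on S is monochromatic.
For a fixed S, the K_6 on S has C(6, 2) = 15 edges. P[all 15 edges red] = (1/2)^15, and likewise for blue, so P[monochromatic] = 2·(1/2)^15 = 2^{1 − 15} = 1/16384.
Summing: E[X] = C(30, 6) · 2^{1 − 15} = 593775 · 1/16384 = 593775/16384.
Numerically: E[X] ≈ 36.241.

E[X] = C(30,6)·2^(1−C(6,2)) = 593775/16384 ≈ 36.241.


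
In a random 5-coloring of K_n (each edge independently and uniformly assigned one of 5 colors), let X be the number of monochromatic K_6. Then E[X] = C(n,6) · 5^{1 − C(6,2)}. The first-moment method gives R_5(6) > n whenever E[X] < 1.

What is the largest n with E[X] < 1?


We need C(n, 6) · 5^{1 − 15} < 1, i.e. C(n, 6) < 5^{15 − 1} = 6103515625.
Check values of n near the boundary:
  n = 125: C(125, 6) = 4690625500; 4690625500 < 6103515625? YES
  n = 126: C(126, 6) = 4925156775; 4925156775 < 6103515625? YES
  n = 127: C(127, 6) = 5169379425; 5169379425 < 6103515625? YES
  n = 128: C(128, 6) = 5423611200; 5423611200 < 6103515625? YES
  n = 129: C(129, 6) = 5688177600; 5688177600 < 6103515625? YES
  n = 130: C(130, 6) = 5963412000; 5963412000 < 6103515625? YES
  n = 131: C(131, 6) = 6249655776; 6249655776 < 6103515625? NO
The largest n with C(n, 6) < 6103515625 is n = 130 (where E[X] = 47707296/48828125 ≈ 0.9770). Hence R_5(6) > 130, i.e. R_5(6) ≥ 131.

Largest n = 130; hence R_5(6) > 130.


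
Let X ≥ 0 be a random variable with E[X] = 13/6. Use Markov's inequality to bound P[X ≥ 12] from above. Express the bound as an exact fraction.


μ = E[X] = 13/6, a = 12.
Markov: P[X ≥ 12] ≤ μ/a = (13/6)/12 = 13/72.
Numerically: ≈ 0.180556.
(Since a = 12 > μ = 2.166667, the bound 13/72 is < 1 and informative.)

P[X ≥ 12] ≤ 13/72 ≈ 0.180556.


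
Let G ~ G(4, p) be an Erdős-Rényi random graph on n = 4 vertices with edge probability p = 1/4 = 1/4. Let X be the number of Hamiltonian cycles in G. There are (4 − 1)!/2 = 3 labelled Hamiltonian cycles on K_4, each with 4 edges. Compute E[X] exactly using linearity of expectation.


K_4 has (4 − 1)!/2 = 3 labelled Hamiltonian cycles.
For each such Hamiltonian cycle H, let X_H = 1 if all 4 edges of H are present in G. Then P[X_H = 1] = p^{4} = (1/4)^{4} = 1/256.
By linearity of expectation: E[X] = Σ_H E[X_H] = 3 · p^{4} = 3 · 1/256 = 3/256.
Numerically: E[X] ≈ 0.011719.

E[X] = 3 · (1/4)^{4} = 3/256 ≈ 0.011719.


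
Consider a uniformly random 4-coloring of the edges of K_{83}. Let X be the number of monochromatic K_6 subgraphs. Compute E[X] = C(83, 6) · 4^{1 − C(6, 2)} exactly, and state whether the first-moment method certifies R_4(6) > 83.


E[X] = C(83, 6) · 4^{1 − 15} = 377447148 · 4^{−14} = 377447148/268435456.
As a reduced fraction: E[X] = 94361787/67108864 ≈ 1.406100.
Is E[X] < 1? NO.
Since E[X] ≥ 1, the first-moment bound is inconclusive at n = 83; it does NOT by itself certify R_4(6) > 83.

E[X] = 94361787/67108864 ≈ 1.406100; E[X] ≥ 1; first-moment method inconclusive here.


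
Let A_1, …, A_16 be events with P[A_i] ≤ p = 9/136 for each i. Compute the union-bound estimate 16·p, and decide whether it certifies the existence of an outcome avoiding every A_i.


Union bound: P[∪_{i=1}^{16} A_i] ≤ Σ_i P[A_i] ≤ 16·p = 16·(9/136) = 18/17.
Numerically: 18/17 ≈ 1.0588.
Is 18/17 < 1? NO.
Since the bound 18/17 is ≥ 1, the union bound is uninformative here; it does NOT by itself certify existence.

16·p = 18/17 ≈ 1.0588; existence NOT certified by the union bound.


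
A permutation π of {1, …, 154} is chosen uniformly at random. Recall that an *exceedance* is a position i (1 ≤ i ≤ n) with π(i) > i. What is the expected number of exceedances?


Write X = Σ_{i=1}^{154} X_i, where X_i = 1_{π(i) > i}.
For each fixed i, π(i) is uniform over {1, …, 154} (marginal of a uniform permutation), so P[π(i) > i] = (n − i)/n. Summing: Σ_{i=1}^{154} (n − i)/n = (0 + 1 + … + 153)/154 = 154(154 − 1)/(2·154) = (154 − 1)/2.
Hence E[X] = Σ_{i=1}^{154} (154 − i)/154 = 153/2 ≈ 76.500.

E[X] = 153/2 = 76.500.


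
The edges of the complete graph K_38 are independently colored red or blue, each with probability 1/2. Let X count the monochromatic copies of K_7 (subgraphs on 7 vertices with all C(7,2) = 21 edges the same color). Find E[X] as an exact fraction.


Let X = Σ_S X_S over the C(38, 7) = 12620256 subsets S of size 7, where X_S = 1 if the K_7 on S is monochromatic.
For a fixed S, the K_7 on S has C(7, 2) = 21 edges. P[all 21 edges red] = (1/2)^21, and likewise for blue, so P[monochromatic] = 2·(1/2)^21 = 2^{1 − 21} = 1/1048576.
By linearity: E[X] = C(38, 7) · 2^{1 − 21} = 12620256 · 1/1048576 = 394383/32768.
Numerically: E[X] ≈ 12.036.

E[X] = C(38,7)·2^(1−C(7,2)) = 394383/32768 ≈ 12.036.


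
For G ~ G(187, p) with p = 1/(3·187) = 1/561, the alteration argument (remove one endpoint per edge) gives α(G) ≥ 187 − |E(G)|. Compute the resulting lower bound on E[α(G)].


E[|E(G)|] = C(187, 2)·p = 17391 · (1/561) = 31.
E[α(G)] ≥ n − E[|E(G)|] = 187 − 31 = 156.
Numerically: ≈ 156.0000.
(This is only a lower bound; the true E[α(G)] may be larger.)

E[α(G)] ≥ 156 ≈ 156.0000.


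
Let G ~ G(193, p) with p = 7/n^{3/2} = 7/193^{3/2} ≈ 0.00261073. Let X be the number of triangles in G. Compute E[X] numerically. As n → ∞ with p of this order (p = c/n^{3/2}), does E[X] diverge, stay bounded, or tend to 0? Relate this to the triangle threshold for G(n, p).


Number of potential triangles: C(193, 3) = 1179616.
Each occurs with probability p³ ≈ (0.00261073)³ ≈ 1.77945180e-08.
By linearity: E[X] = C(193, 3)·p³ ≈ 1179616 · 1.77945180e-08 ≈ 0.020991.
Since α = 3/2 > 1, p = c/n^{3/2} = o(1/n) is below the triangle threshold p ~ 1/n. Asymptotically E[X] ~ (c³/6)·n^{3(1−α)} = (7³/6)·n^{-1.5} → 0, so by Markov's inequality G has no triangles w.h.p.

E[X] ≈ 0.020991; in regime p = Θ(1/n^{3/2}) E[X] tends to 0 (below the triangle threshold p ~ 1/n).


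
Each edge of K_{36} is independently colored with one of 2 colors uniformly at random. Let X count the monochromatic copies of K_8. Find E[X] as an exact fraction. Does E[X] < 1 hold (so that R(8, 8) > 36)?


E[X] = C(36, 8) · 2^{1 − 28} = 30260340 · 2^{−27} = 30260340/134217728.
As a reduced fraction: E[X] = 7565085/33554432 ≈ 0.2254571.
Is E[X] < 1? YES.
Since E[X] < 1, there exists a 2-coloring of K_{36} with no monochromatic K_8; hence R(8, 8) > 36.

E[X] = 7565085/33554432 ≈ 0.2254571; E[X] < 1, so R(8, 8) > 36.


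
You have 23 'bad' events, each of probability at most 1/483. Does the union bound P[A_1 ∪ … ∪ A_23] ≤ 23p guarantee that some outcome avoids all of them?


Union bound: P[∪_{i=1}^{23} A_i] ≤ Σ_i P[A_i] ≤ 23·p = 23·(1/483) = 1/21.
Numerically: 1/21 ≈ 0.0476.
Is 1/21 < 1? YES.
Since P[∪ A_i] ≤ 1/21 < 1, the complement has P[∩ A_i^c] ≥ 1 − 1/21 = 20/21 > 0, so some outcome avoids every A_i.

23·p = 1/21 ≈ 0.0476; existence CERTIFIED by the union bound.


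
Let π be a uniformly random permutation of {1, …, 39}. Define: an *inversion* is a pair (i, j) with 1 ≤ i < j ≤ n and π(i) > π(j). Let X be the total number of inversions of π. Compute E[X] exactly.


Write X = Σ X_I over the C(39, 2) = 741 pairs i < j, with X_I the indicator of one inversion.
There are 741 indicators.
For each fixed pair i < j, the values π(i) and π(j) are two distinct elements of {1, …, 39} in uniformly random order; by symmetry P[π(i) > π(j)] = 1/2.
By linearity: E[X] = 741 · (1/2) = C(39, 2) · (1/2) = 741/2 = 741/2 ≈ 370.500.

E[X] = 741/2 = 370.500.


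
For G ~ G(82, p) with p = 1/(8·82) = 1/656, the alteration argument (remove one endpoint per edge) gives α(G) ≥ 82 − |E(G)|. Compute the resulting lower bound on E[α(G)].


E[|E(G)|] = C(82, 2)·p = 3321 · (1/656) = 81/16.
E[α(G)] ≥ n − E[|E(G)|] = 82 − 81/16 = 1231/16.
Numerically: ≈ 76.937500.
(This is only a lower bound; the true E[α(G)] may be larger.)

E[α(G)] ≥ 1231/16 ≈ 76.937500.


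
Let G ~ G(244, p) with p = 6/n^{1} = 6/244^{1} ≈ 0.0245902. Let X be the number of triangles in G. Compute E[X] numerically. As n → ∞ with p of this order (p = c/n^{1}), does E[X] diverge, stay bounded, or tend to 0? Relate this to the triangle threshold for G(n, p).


Number of potential triangles: C(244, 3) = 2391444.
Each occurs with probability p³ ≈ (0.0245902)³ ≈ 1.48690860e-05.
By linearity: E[X] = C(244, 3)·p³ ≈ 2391444 · 1.48690860e-05 ≈ 35.558586.
Here α = 1, so p = 6/n is exactly at the triangle threshold p ~ 1/n. Asymptotically E[X] → c³/6 = 6³/6 = 36 ≈ 36.000000, a bounded constant. In this regime the triangle count is asymptotically Poisson(c³/6).

E[X] ≈ 35.558586; in regime p = Θ(1/n^{1}) E[X] stays bounded (at the triangle threshold p ~ 1/n).


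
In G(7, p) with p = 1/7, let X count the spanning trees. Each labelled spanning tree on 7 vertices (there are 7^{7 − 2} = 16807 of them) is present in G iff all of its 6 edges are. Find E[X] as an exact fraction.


K_7 has 7^{7 − 2} = 16807 labelled spanning trees.
For each such spanning tree H, let X_H = 1 if all 6 edges of H are present in G. Then P[X_H = 1] = p^{6} = (1/7)^{6} = 1/117649.
By linearity: E[X] = Σ_H E[X_H] = 16807 · p^{6} = 16807 · 1/117649 = 1/7.
Numerically: E[X] ≈ 0.142857.

E[X] = 16807 · (1/7)^{6} = 1/7 ≈ 0.142857.


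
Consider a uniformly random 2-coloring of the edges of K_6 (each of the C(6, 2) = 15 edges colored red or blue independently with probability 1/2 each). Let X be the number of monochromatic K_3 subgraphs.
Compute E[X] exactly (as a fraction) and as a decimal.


Let X = Σ_S X_S over the C(6, 3) = 20 subsets S of size 3, where X_S = 1 if the K_3 on S is monochromatic.
For a fixed S, the K_3 on S has C(3, 2) = 3 edges. P[all 3 edges red] = (1/2)^3, and likewise for blue, so P[monochromatic] = 2·(1/2)^3 = 2^{1 − 3} = 1/4.
By linearity of expectation: E[X] = C(6, 3) · 2^{1 − 3} = 20 · 1/4 = 5.
Numerically: E[X] ≈ 5.0000.

E[X] = C(6,3)·2^(1−C(3,2)) = 5 ≈ 5.0000.


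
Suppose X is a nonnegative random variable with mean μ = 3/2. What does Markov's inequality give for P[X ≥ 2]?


μ = E[X] = 3/2, a = 2.
Markov: P[X ≥ 2] ≤ μ/a = (3/2)/2 = 3/4.
Numerically: ≈ 0.750.
(Since a = 2 > μ = 1.500, the bound 3/4 is < 1 and informative.)

P[X ≥ 2] ≤ 3/4 ≈ 0.750.


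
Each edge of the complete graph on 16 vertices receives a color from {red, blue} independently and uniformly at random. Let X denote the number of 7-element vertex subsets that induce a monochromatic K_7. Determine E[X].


Let X = Σ_S X_S over the C(16, 7) = 11440 subsets S of size 7, where X_S = 1 if the K_7 on S is monochromatic.
For a fixed S, the K_7 on S has C(7, 2) = 21 edges. P[all 21 edges red] = (1/2)^21, and likewise for blue, so P[monochromatic] = 2·(1/2)^21 = 2^{1 − 21} = 1/1048576.
Summing: E[X] = C(16, 7) · 2^{1 − 21} = 11440 · 1/1048576 = 715/65536.
Numerically: E[X] ≈ 0.0109.

E[X] = C(16,7)·2^(1−C(7,2)) = 715/65536 ≈ 0.0109.


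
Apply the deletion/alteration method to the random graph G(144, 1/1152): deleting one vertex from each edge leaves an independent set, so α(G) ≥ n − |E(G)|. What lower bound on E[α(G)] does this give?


E[|E(G)|] = C(144, 2)·p = 10296 · (1/1152) = 143/16.
E[α(G)] ≥ n − E[|E(G)|] = 144 − 143/16 = 2161/16.
Numerically: ≈ 135.062.
(This is only a lower bound; the true E[α(G)] may be larger.)

E[α(G)] ≥ 2161/16 ≈ 135.062.


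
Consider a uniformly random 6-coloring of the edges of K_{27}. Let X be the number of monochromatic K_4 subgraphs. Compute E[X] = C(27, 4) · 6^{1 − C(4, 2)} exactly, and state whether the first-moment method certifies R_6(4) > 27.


E[X] = C(27, 4) · 6^{1 − 6} = 17550 · 6^{−5} = 17550/7776.
As a reduced fraction: E[X] = 325/144 ≈ 2.256944.
Is E[X] < 1? NO.
Since E[X] ≥ 1, the first-moment bound is inconclusive at n = 27; it does NOT by itself certify R_6(4) > 27.

E[X] = 325/144 ≈ 2.256944; E[X] ≥ 1; first-moment method inconclusive here.


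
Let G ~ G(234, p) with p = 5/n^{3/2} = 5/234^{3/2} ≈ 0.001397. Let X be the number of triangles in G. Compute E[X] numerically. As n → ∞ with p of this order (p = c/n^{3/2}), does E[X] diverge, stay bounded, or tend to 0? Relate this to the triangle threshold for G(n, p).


Number of potential triangles: C(234, 3) = 2108184.
Each occurs with probability p³ ≈ (0.001397)³ ≈ 2.725453e-09.
By linearity: E[X] = C(234, 3)·p³ ≈ 2108184 · 2.725453e-09 ≈ 0.0057.
Since α = 3/2 > 1, p = c/n^{3/2} = o(1/n) is below the triangle threshold p ~ 1/n. Asymptotically E[X] ~ (c³/6)·n^{3(1−α)} = (5³/6)·n^{-1.5} → 0, so by Markov's inequality G has no triangles w.h.p.

E[X] ≈ 0.0057; in regime p = Θ(1/n^{3/2}) E[X] tends to 0 (below the triangle threshold p ~ 1/n).


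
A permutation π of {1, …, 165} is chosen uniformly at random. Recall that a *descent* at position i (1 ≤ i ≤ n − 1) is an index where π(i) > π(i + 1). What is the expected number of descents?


Write X = Σ X_I over i = 1, …, 164, with X_I the indicator of one descent.
There are 164 indicators.
For each fixed i, the pair (π(i), π(i+1)) is a uniformly random ordered pair of distinct values from {1, …, 165}; by symmetry P[π(i) > π(i+1)] = 1/2.
By linearity: E[X] = 164 · (1/2) = (165 − 1) · (1/2) = 82 ≈ 82.000000.

E[X] = 82 = 82.000000.


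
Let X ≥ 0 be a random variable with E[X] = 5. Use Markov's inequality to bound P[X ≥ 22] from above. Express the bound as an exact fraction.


μ = E[X] = 5, a = 22.
Markov: P[X ≥ 22] ≤ μ/a = (5)/22 = 5/22.
Numerically: ≈ 0.2273.
(Since a = 22 > μ = 5.0000, the bound 5/22 is < 1 and informative.)

P[X ≥ 22] ≤ 5/22 ≈ 0.2273.


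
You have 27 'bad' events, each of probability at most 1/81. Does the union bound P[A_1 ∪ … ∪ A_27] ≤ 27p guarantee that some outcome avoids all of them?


Union bound: P[∪_{i=1}^{27} A_i] ≤ Σ_i P[A_i] ≤ 27·p = 27·(1/81) = 1/3.
Numerically: 1/3 ≈ 0.3333.
Is 1/3 < 1? YES.
Since P[∪ A_i] ≤ 1/3 < 1, the complement has P[∩ A_i^c] ≥ 1 − 1/3 = 2/3 > 0, so some outcome avoids every A_i.

27·p = 1/3 ≈ 0.3333; existence CERTIFIED by the union bound.


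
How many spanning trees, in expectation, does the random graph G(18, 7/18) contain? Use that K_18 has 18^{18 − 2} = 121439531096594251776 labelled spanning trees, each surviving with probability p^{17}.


K_18 has 18^{18 − 2} = 121439531096594251776 labelled spanning trees.
For each such spanning tree H, let X_H = 1 if all 17 edges of H are present in G. Then P[X_H = 1] = p^{17} = (7/18)^{17} = 232630513987207/2185911559738696531968.
Summing the indicators: E[X] = Σ_H E[X_H] = 121439531096594251776 · p^{17} = 121439531096594251776 · 232630513987207/2185911559738696531968 = 232630513987207/18.
Numerically: E[X] ≈ 1.29239e+13.

E[X] = 121439531096594251776 · (7/18)^{17} = 232630513987207/18 ≈ 1.29239e+13.


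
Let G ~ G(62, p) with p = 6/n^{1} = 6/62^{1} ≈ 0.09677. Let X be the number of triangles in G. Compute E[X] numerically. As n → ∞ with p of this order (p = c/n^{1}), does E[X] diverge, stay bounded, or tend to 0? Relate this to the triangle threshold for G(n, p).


Number of potential triangles: C(62, 3) = 37820.
Each occurs with probability p³ ≈ (0.09677)³ ≈ 9.063140e-04.
By linearity: E[X] = C(62, 3)·p³ ≈ 37820 · 9.063140e-04 ≈ 34.2768.
Here α = 1, so p = 6/n is exactly at the triangle threshold p ~ 1/n. Asymptotically E[X] → c³/6 = 6³/6 = 36 ≈ 36.0000, a bounded constant. In this regime the triangle count is asymptotically Poisson(c³/6).

E[X] ≈ 34.2768; in regime p = Θ(1/n^{1}) E[X] stays bounded (at the triangle threshold p ~ 1/n).


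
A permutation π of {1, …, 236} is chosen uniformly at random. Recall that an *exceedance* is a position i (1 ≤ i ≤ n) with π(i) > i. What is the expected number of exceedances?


Write X = Σ_{i=1}^{236} X_i, where X_i = 1_{π(i) > i}.
For each fixed i, π(i) is uniform over {1, …, 236} (marginal of a uniform permutation), so P[π(i) > i] = (n − i)/n. Summing: Σ_{i=1}^{236} (n − i)/n = (0 + 1 + … + 235)/236 = 236(236 − 1)/(2·236) = (236 − 1)/2.
Hence E[X] = Σ_{i=1}^{236} (236 − i)/236 = 235/2 ≈ 117.5000.

E[X] = 235/2 = 117.5000.


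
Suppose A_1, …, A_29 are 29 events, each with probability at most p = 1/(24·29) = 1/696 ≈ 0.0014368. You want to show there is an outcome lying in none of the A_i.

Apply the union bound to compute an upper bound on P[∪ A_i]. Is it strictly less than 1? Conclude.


Union bound: P[∪_{i=1}^{29} A_i] ≤ Σ_i P[A_i] ≤ 29·p = 29·(1/696) = 1/24.
Numerically: 1/24 ≈ 0.0416667.
Is 1/24 < 1? YES.
Since P[∪ A_i] ≤ 1/24 < 1, the complement has P[∩ A_i^c] ≥ 1 − 1/24 = 23/24 > 0, so some outcome avoids every A_i.

29·p = 1/24 ≈ 0.0416667; existence CERTIFIED by the union bound.


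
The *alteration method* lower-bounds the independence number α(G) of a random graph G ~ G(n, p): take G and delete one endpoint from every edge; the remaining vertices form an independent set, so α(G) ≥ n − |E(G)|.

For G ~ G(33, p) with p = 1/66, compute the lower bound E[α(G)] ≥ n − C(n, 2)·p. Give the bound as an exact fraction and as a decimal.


E[|E(G)|] = C(33, 2)·p = 528 · (1/66) = 8.
E[α(G)] ≥ n − E[|E(G)|] = 33 − 8 = 25.
Numerically: ≈ 25.0000.
(This is only a lower bound; the true E[α(G)] may be larger.)

E[α(G)] ≥ 25 ≈ 25.0000.


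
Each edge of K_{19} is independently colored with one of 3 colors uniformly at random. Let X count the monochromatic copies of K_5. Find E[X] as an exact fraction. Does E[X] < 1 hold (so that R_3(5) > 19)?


E[X] = C(19, 5) · 3^{1 − 10} = 11628 · 3^{−9} = 11628/19683.
As a reduced fraction: E[X] = 1292/2187 ≈ 0.59076.
Is E[X] < 1? YES.
Since E[X] < 1, there exists a 3-coloring of K_{19} with no monochromatic K_5; hence R_3(5) > 19.

E[X] = 1292/2187 ≈ 0.59076; E[X] < 1, so R_3(5) > 19.


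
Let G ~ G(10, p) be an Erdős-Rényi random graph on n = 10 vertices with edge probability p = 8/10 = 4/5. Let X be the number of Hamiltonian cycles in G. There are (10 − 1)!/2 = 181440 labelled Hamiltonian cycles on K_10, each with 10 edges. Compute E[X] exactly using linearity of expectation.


K_10 has (10 − 1)!/2 = 181440 labelled Hamiltonian cycles.
For each such Hamiltonian cycle H, let X_H = 1 if all 10 edges of H are present in G. Then P[X_H = 1] = p^{10} = (4/5)^{10} = 1048576/9765625.
By linearity of expectation: E[X] = Σ_H E[X_H] = 181440 · p^{10} = 181440 · 1048576/9765625 = 38050725888/1953125.
Numerically: E[X] ≈ 19482.

E[X] = 181440 · (4/5)^{10} = 38050725888/1953125 ≈ 19482.


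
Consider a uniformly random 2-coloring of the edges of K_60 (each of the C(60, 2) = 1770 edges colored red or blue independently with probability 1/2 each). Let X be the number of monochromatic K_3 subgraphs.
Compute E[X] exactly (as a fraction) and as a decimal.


Let X = Σ_S X_S over the C(60, 3) = 34220 subsets S of size 3, where X_S = 1 if the K_3 on S is monochromatic.
For a fixed S, the K_3 on S has C(3, 2) = 3 edges. P[all 3 edges red] = (1/2)^3, and likewise for blue, so P[monochromatic] = 2·(1/2)^3 = 2^{1 − 3} = 1/4.
By linearity of expectation: E[X] = C(60, 3) · 2^{1 − 3} = 34220 · 1/4 = 8555.
Numerically: E[X] ≈ 8555.00000.

E[X] = C(60,3)·2^(1−C(3,2)) = 8555 ≈ 8555.00000.


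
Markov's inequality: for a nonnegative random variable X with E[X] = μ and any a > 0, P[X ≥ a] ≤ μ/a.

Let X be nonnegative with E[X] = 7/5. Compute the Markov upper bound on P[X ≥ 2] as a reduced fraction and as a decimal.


μ = E[X] = 7/5, a = 2.
Markov: P[X ≥ 2] ≤ μ/a = (7/5)/2 = 7/10.
Numerically: ≈ 0.70000.
(Since a = 2 > μ = 1.40000, the bound 7/10 is < 1 and informative.)

P[X ≥ 2] ≤ 7/10 ≈ 0.70000.


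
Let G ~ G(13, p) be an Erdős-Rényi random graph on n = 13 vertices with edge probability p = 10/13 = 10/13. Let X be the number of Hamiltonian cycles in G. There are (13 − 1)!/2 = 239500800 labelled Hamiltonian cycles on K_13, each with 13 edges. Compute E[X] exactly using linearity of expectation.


K_13 has (13 − 1)!/2 = 239500800 labelled Hamiltonian cycles.
For each such Hamiltonian cycle H, let X_H = 1 if all 13 edges of H are present in G. Then P[X_H = 1] = p^{13} = (10/13)^{13} = 10000000000000/302875106592253.
By linearity: E[X] = Σ_H E[X_H] = 239500800 · p^{13} = 239500800 · 10000000000000/302875106592253 = 2395008000000000000000/302875106592253.
Numerically: E[X] ≈ 7.908e+06.

E[X] = 239500800 · (10/13)^{13} = 2395008000000000000000/302875106592253 ≈ 7.908e+06.


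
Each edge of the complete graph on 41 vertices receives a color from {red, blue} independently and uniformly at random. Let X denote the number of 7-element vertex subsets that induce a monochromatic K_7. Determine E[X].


Let X = Σ_S X_S over the C(41, 7) = 22481940 subsets S of size 7, where X_S = 1 if the K_7 on S is monochromatic.
For a fixed S, the K_7 on S has C(7, 2) = 21 edges. P[all 21 edges red] = (1/2)^21, and likewise for blue, so P[monochromatic] = 2·(1/2)^21 = 2^{1 − 21} = 1/1048576.
Summing: E[X] = C(41, 7) · 2^{1 − 21} = 22481940 · 1/1048576 = 5620485/262144.
Numerically: E[X] ≈ 21.4404.

E[X] = C(41,7)·2^(1−C(7,2)) = 5620485/262144 ≈ 21.4404.


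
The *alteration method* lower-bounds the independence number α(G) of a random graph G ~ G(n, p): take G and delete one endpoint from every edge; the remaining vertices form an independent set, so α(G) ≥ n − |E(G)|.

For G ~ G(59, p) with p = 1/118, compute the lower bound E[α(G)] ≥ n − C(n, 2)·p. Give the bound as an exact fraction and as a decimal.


E[|E(G)|] = C(59, 2)·p = 1711 · (1/118) = 29/2.
E[α(G)] ≥ n − E[|E(G)|] = 59 − 29/2 = 89/2.
Numerically: ≈ 44.500000.
(This is only a lower bound; the true E[α(G)] may be larger.)

E[α(G)] ≥ 89/2 ≈ 44.500000.


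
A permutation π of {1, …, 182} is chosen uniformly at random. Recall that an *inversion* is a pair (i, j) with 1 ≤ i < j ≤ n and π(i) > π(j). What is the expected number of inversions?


Write X = Σ X_I over the C(182, 2) = 16471 pairs i < j, with X_I the indicator of one inversion.
There are 16471 indicators.
For each fixed pair i < j, the values π(i) and π(j) are two distinct elements of {1, …, 182} in uniformly random order; by symmetry P[π(i) > π(j)] = 1/2.
By linearity: E[X] = 16471 · (1/2) = C(182, 2) · (1/2) = 16471/2 = 16471/2 ≈ 8235.50000.

E[X] = 16471/2 = 8235.50000.


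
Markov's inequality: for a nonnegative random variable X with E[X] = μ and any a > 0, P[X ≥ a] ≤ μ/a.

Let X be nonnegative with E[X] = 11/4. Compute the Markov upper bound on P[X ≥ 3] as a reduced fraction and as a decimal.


μ = E[X] = 11/4, a = 3.
Markov: P[X ≥ 3] ≤ μ/a = (11/4)/3 = 11/12.
Numerically: ≈ 0.91667.
(Since a = 3 > μ = 2.75000, the bound 11/12 is < 1 and informative.)

P[X ≥ 3] ≤ 11/12 ≈ 0.91667.


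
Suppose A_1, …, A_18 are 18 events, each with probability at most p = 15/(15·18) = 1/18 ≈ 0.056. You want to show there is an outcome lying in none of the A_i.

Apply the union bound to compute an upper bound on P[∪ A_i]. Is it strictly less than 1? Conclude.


Union bound: P[∪_{i=1}^{18} A_i] ≤ Σ_i P[A_i] ≤ 18·p = 18·(1/18) = 1.
Numerically: 1 ≈ 1.000.
Is 1 < 1? NO.
Since the bound 1 is ≥ 1, the union bound is uninformative here; it does NOT by itself certify existence.

18·p = 1 ≈ 1.000; existence NOT certified by the union bound.


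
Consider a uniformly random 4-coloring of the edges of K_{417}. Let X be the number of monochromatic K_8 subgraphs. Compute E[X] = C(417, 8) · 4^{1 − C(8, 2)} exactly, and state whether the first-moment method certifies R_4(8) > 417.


E[X] = C(417, 8) · 4^{1 − 28} = 21194845068522060 · 4^{−27} = 21194845068522060/18014398509481984.
As a reduced fraction: E[X] = 5298711267130515/4503599627370496 ≈ 1.17655.
Is E[X] < 1? NO.
Since E[X] ≥ 1, the first-moment bound is inconclusive at n = 417; it does NOT by itself certify R_4(8) > 417.

E[X] = 5298711267130515/4503599627370496 ≈ 1.17655; E[X] ≥ 1; first-moment method inconclusive here.


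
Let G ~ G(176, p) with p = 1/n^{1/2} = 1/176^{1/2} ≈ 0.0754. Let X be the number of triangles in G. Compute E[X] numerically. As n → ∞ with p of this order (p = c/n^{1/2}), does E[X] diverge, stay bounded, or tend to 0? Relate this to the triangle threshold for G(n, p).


Number of potential triangles: C(176, 3) = 893200.
Each occurs with probability p³ ≈ (0.0754)³ ≈ 4.28283e-04.
By linearity: E[X] = C(176, 3)·p³ ≈ 893200 · 4.28283e-04 ≈ 382.543.
Since α = 1/2 < 1, p = c/n^{1/2} ≫ 1/n is above the triangle threshold p ~ 1/n. Asymptotically E[X] ~ (c³/6)·n^{3(1−α)} = (1³/6)·n^{1.5} → ∞; triangles are abundant w.h.p.

E[X] ≈ 382.543; in regime p = Θ(1/n^{1/2}) E[X] diverges (above the triangle threshold p ~ 1/n).


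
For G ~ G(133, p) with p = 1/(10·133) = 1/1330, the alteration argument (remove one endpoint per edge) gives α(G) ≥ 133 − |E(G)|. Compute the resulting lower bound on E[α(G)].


E[|E(G)|] = C(133, 2)·p = 8778 · (1/1330) = 33/5.
E[α(G)] ≥ n − E[|E(G)|] = 133 − 33/5 = 632/5.
Numerically: ≈ 126.400.
(This is only a lower bound; the true E[α(G)] may be larger.)

E[α(G)] ≥ 632/5 ≈ 126.400.


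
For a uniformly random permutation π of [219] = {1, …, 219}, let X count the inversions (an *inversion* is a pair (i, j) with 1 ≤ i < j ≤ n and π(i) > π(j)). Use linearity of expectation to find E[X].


Write X = Σ X_I over the C(219, 2) = 23871 pairs i < j, with X_I the indicator of one inversion.
There are 23871 indicators.
For each fixed pair i < j, the values π(i) and π(j) are two distinct elements of {1, …, 219} in uniformly random order; by symmetry P[π(i) > π(j)] = 1/2.
By linearity: E[X] = 23871 · (1/2) = C(219, 2) · (1/2) = 23871/2 = 23871/2 ≈ 11935.50000.

E[X] = 23871/2 = 11935.50000.


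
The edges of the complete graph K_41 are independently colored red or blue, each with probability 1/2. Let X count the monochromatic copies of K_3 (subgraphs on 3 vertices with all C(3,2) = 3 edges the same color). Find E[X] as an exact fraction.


Let X = Σ_S X_S over the C(41, 3) = 10660 subsets S of size 3, where X_S = 1 if the K_3 on S is monochromatic.
For a fixed S, the K_3 on S has C(3, 2) = 3 edges. P[all 3 edges red] = (1/2)^3, and likewise for blue, so P[monochromatic] = 2·(1/2)^3 = 2^{1 − 3} = 1/4.
Summing: E[X] = C(41, 3) · 2^{1 − 3} = 10660 · 1/4 = 2665.
Numerically: E[X] ≈ 2665.00000.

E[X] = C(41,3)·2^(1−C(3,2)) = 2665 ≈ 2665.00000.


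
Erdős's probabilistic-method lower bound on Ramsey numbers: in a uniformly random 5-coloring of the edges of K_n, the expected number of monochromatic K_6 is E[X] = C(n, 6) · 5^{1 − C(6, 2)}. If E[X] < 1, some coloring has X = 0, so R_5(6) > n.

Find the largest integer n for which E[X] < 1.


We need C(n, 6) · 5^{1 − 15} < 1, i.e. C(n, 6) < 5^{15 − 1} = 6103515625.
Check values of n near the boundary:
  n = 125: C(125, 6) = 4690625500; 4690625500 < 6103515625? YES
  n = 126: C(126, 6) = 4925156775; 4925156775 < 6103515625? YES
  n = 127: C(127, 6) = 5169379425; 5169379425 < 6103515625? YES
  n = 128: C(128, 6) = 5423611200; 5423611200 < 6103515625? YES
  n = 129: C(129, 6) = 5688177600; 5688177600 < 6103515625? YES
  n = 130: C(130, 6) = 5963412000; 5963412000 < 6103515625? YES
  n = 131: C(131, 6) = 6249655776; 6249655776 < 6103515625? NO
  n = 132: C(132, 6) = 6547258432; 6547258432 < 6103515625? NO
  n = 133: C(133, 6) = 6856577728; 6856577728 < 6103515625? NO
The largest n with C(n, 6) < 6103515625 is n = 130 (where E[X] = 47707296/48828125 ≈ 0.9770454). Hence R_5(6) > 130, i.e. R_5(6) ≥ 131.

Largest n = 130; hence R_5(6) > 130.


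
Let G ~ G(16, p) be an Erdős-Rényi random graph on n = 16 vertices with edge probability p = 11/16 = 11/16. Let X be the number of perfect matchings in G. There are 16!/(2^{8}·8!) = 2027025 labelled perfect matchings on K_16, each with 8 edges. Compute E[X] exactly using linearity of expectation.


K_16 has 16!/(2^{8}·8!) = 2027025 labelled perfect matchings.
For each such perfect matching H, let X_H = 1 if all 8 edges of H are present in G. Then P[X_H = 1] = p^{8} = (11/16)^{8} = 214358881/4294967296.
By linearity: E[X] = Σ_H E[X_H] = 2027025 · p^{8} = 2027025 · 214358881/4294967296 = 434510810759025/4294967296.
Numerically: E[X] ≈ 101167.

E[X] = 2027025 · (11/16)^{8} = 434510810759025/4294967296 ≈ 101167.


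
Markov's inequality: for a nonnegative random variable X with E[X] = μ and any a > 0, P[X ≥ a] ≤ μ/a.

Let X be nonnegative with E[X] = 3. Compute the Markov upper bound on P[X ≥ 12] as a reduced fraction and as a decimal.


μ = E[X] = 3, a = 12.
Markov: P[X ≥ 12] ≤ μ/a = (3)/12 = 1/4.
Numerically: ≈ 0.25000.
(Since a = 12 > μ = 3.00000, the bound 1/4 is < 1 and informative.)

P[X ≥ 12] ≤ 1/4 ≈ 0.25000.


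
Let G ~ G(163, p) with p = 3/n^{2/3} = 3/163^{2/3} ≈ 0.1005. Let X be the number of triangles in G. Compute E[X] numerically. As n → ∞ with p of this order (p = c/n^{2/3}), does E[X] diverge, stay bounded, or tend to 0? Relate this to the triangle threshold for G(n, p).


Number of potential triangles: C(163, 3) = 708561.
Each occurs with probability p³ ≈ (0.1005)³ ≈ 1.016222e-03.
By linearity: E[X] = C(163, 3)·p³ ≈ 708561 · 1.016222e-03 ≈ 720.0552.
Since α = 2/3 < 1, p = c/n^{2/3} ≫ 1/n is above the triangle threshold p ~ 1/n. Asymptotically E[X] ~ (c³/6)·n^{3(1−α)} = (3³/6)·n^{1} → ∞; triangles are abundant w.h.p.

E[X] ≈ 720.0552; in regime p = Θ(1/n^{2/3}) E[X] diverges (above the triangle threshold p ~ 1/n).


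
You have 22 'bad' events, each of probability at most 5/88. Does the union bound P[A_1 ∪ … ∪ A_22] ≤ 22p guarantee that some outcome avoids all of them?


Union bound: P[∪_{i=1}^{22} A_i] ≤ Σ_i P[A_i] ≤ 22·p = 22·(5/88) = 5/4.
Numerically: 5/4 ≈ 1.25000.
Is 5/4 < 1? NO.
Since the bound 5/4 is ≥ 1, the union bound is uninformative here; it does NOT by itself certify existence.

22·p = 5/4 ≈ 1.25000; existence NOT certified by the union bound.


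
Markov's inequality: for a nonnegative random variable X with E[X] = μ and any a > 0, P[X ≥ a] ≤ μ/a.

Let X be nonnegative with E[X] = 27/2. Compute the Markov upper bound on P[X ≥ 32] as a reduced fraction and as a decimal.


μ = E[X] = 27/2, a = 32.
Markov: P[X ≥ 32] ≤ μ/a = (27/2)/32 = 27/64.
Numerically: ≈ 0.422.
(Since a = 32 > μ = 13.500, the bound 27/64 is < 1 and informative.)

P[X ≥ 32] ≤ 27/64 ≈ 0.422.


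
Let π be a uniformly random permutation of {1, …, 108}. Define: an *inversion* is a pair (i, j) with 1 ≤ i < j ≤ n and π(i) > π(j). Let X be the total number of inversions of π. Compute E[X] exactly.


Write X = Σ X_I over the C(108, 2) = 5778 pairs i < j, with X_I the indicator of one inversion.
There are 5778 indicators.
For each fixed pair i < j, the values π(i) and π(j) are two distinct elements of {1, …, 108} in uniformly random order; by symmetry P[π(i) > π(j)] = 1/2.
By linearity: E[X] = 5778 · (1/2) = C(108, 2) · (1/2) = 5778/2 = 2889 ≈ 2889.000.

E[X] = 2889 = 2889.000.


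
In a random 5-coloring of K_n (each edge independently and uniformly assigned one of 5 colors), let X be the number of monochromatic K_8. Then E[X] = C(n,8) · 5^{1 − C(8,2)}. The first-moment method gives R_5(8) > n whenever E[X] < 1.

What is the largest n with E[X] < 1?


We need C(n, 8) · 5^{1 − 28} < 1, i.e. C(n, 8) < 5^{28 − 1} = 7450580596923828125.
Check values of n near the boundary:
  n = 860: C(860, 8) = 7182671140665308145; 7182671140665308145 < 7450580596923828125? YES
  n = 861: C(861, 8) = 7250034996615275865; 7250034996615275865 < 7450580596923828125? YES
  n = 862: C(862, 8) = 7317951015318931845; 7317951015318931845 < 7450580596923828125? YES
  n = 863: C(863, 8) = 7386423071602617757; 7386423071602617757 < 7450580596923828125? YES
  n = 864: C(864, 8) = 7455455062926006708; 7455455062926006708 < 7450580596923828125? NO
The largest n with C(n, 8) < 7450580596923828125 is n = 863 (where E[X] = 7386423071602617757/7450580596923828125 ≈ 0.9913889). Hence R_5(8) > 863, i.e. R_5(8) ≥ 864.

Largest n = 863; hence R_5(8) > 863.


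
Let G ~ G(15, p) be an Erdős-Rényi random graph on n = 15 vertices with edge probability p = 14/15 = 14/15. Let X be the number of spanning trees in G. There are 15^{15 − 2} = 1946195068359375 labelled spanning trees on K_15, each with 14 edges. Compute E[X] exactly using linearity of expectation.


K_15 has 15^{15 − 2} = 1946195068359375 labelled spanning trees.
For each such spanning tree H, let X_H = 1 if all 14 edges of H are present in G. Then P[X_H = 1] = p^{14} = (14/15)^{14} = 11112006825558016/29192926025390625.
Summing the indicators: E[X] = Σ_H E[X_H] = 1946195068359375 · p^{14} = 1946195068359375 · 11112006825558016/29192926025390625 = 11112006825558016/15.
Numerically: E[X] ≈ 7.408e+14.

E[X] = 1946195068359375 · (14/15)^{14} = 11112006825558016/15 ≈ 7.408e+14.


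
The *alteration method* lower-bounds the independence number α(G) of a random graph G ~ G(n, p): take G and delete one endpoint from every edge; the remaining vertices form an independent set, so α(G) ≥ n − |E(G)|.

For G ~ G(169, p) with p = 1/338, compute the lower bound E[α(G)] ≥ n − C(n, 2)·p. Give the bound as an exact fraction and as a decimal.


E[|E(G)|] = C(169, 2)·p = 14196 · (1/338) = 42.
E[α(G)] ≥ n − E[|E(G)|] = 169 − 42 = 127.
Numerically: ≈ 127.000000.
(This is only a lower bound; the true E[α(G)] may be larger.)

E[α(G)] ≥ 127 ≈ 127.000000.


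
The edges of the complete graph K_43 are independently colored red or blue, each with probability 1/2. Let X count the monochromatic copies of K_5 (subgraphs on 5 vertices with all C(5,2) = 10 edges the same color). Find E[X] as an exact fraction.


Let X = Σ_S X_S over the C(43, 5) = 962598 subsets S of size 5, where X_S = 1 if the K_5 on S is monochromatic.
For a fixed S, the K_5 on S has C(5, 2) = 10 edges. P[all 10 edges red] = (1/2)^10, and likewise for blue, so P[monochromatic] = 2·(1/2)^10 = 2^{1 − 10} = 1/512.
Summing: E[X] = C(43, 5) · 2^{1 − 10} = 962598 · 1/512 = 481299/256.
Numerically: E[X] ≈ 1880.07422.

E[X] = C(43,5)·2^(1−C(5,2)) = 481299/256 ≈ 1880.07422.


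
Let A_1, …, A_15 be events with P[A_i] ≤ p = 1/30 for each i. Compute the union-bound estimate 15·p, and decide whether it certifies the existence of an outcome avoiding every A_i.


Union bound: P[∪_{i=1}^{15} A_i] ≤ Σ_i P[A_i] ≤ 15·p = 15·(1/30) = 1/2.
Numerically: 1/2 ≈ 0.5000000.
Is 1/2 < 1? YES.
Since P[∪ A_i] ≤ 1/2 < 1, the complement has P[∩ A_i^c] ≥ 1 − 1/2 = 1/2 > 0, so some outcome avoids every A_i.

15·p = 1/2 ≈ 0.5000000; existence CERTIFIED by the union bound.


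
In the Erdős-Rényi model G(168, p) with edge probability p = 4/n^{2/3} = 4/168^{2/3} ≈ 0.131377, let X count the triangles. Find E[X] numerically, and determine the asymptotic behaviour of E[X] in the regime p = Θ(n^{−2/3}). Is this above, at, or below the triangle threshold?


Number of potential triangles: C(168, 3) = 776216.
Each occurs with probability p³ ≈ (0.131377)³ ≈ 2.26757370e-03.
By linearity: E[X] = C(168, 3)·p³ ≈ 776216 · 2.26757370e-03 ≈ 1760.126984.
Since α = 2/3 < 1, p = c/n^{2/3} ≫ 1/n is above the triangle threshold p ~ 1/n. Asymptotically E[X] ~ (c³/6)·n^{3(1−α)} = (4³/6)·n^{1} → ∞; triangles are abundant w.h.p.

E[X] ≈ 1760.126984; in regime p = Θ(1/n^{2/3}) E[X] diverges (above the triangle threshold p ~ 1/n).


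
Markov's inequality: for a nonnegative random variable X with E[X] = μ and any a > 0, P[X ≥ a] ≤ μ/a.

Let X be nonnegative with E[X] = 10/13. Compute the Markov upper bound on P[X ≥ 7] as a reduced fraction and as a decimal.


μ = E[X] = 10/13, a = 7.
Markov: P[X ≥ 7] ≤ μ/a = (10/13)/7 = 10/91.
Numerically: ≈ 0.110.
(Since a = 7 > μ = 0.769, the bound 10/91 is < 1 and informative.)

P[X ≥ 7] ≤ 10/91 ≈ 0.110.


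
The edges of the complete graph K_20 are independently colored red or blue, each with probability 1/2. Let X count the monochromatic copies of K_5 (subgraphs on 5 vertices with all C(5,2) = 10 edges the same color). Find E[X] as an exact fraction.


Let X = Σ_S X_S over the C(20, 5) = 15504 subsets S of size 5, where X_S = 1 if the K_5 on S is monochromatic.
For a fixed S, the K_5 on S has C(5, 2) = 10 edges. P[all 10 edges red] = (1/2)^10, and likewise for blue, so P[monochromatic] = 2·(1/2)^10 = 2^{1 − 10} = 1/512.
By linearity of expectation: E[X] = C(20, 5) · 2^{1 − 10} = 15504 · 1/512 = 969/32.
Numerically: E[X] ≈ 30.28125.

E[X] = C(20,5)·2^(1−C(5,2)) = 969/32 ≈ 30.28125.


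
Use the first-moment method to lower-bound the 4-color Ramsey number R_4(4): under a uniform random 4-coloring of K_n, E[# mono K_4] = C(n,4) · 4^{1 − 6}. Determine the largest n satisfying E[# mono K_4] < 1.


We need C(n, 4) · 4^{1 − 6} < 1, i.e. C(n, 4) < 4^{6 − 1} = 1024.
Check values of n near the boundary:
  n = 9: C(9, 4) = 126; 126 < 1024? YES
  n = 10: C(10, 4) = 210; 210 < 1024? YES
  n = 11: C(11, 4) = 330; 330 < 1024? YES
  n = 12: C(12, 4) = 495; 495 < 1024? YES
  n = 13: C(13, 4) = 715; 715 < 1024? YES
  n = 14: C(14, 4) = 1001; 1001 < 1024? YES
  n = 15: C(15, 4) = 1365; 1365 < 1024? NO
  n = 16: C(16, 4) = 1820; 1820 < 1024? NO
The largest n with C(n, 4) < 1024 is n = 14 (where E[X] = 1001/1024 ≈ 0.978). Hence R_4(4) > 14, i.e. R_4(4) ≥ 15.

Largest n = 14; hence R_4(4) > 14.


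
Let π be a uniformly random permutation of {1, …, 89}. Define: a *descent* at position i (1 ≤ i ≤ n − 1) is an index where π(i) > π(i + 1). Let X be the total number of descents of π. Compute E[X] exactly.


Write X = Σ X_I over i = 1, …, 88, with X_I the indicator of one descent.
There are 88 indicators.
For each fixed i, the pair (π(i), π(i+1)) is a uniformly random ordered pair of distinct values from {1, …, 89}; by symmetry P[π(i) > π(i+1)] = 1/2.
By linearity: E[X] = 88 · (1/2) = (89 − 1) · (1/2) = 44 ≈ 44.000.

E[X] = 44 = 44.000.


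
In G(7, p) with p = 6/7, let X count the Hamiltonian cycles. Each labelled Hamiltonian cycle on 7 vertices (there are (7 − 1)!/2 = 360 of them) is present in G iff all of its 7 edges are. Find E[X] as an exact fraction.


K_7 has (7 − 1)!/2 = 360 labelled Hamiltonian cycles.
For each such Hamiltonian cycle H, let X_H = 1 if all 7 edges of H are present in G. Then P[X_H = 1] = p^{7} = (6/7)^{7} = 279936/823543.
By linearity: E[X] = Σ_H E[X_H] = 360 · p^{7} = 360 · 279936/823543 = 100776960/823543.
Numerically: E[X] ≈ 122.37.

E[X] = 360 · (6/7)^{7} = 100776960/823543 ≈ 122.37.


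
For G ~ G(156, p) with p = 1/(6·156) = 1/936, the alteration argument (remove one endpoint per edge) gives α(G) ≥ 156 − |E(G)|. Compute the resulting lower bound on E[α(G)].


E[|E(G)|] = C(156, 2)·p = 12090 · (1/936) = 155/12.
E[α(G)] ≥ n − E[|E(G)|] = 156 − 155/12 = 1717/12.
Numerically: ≈ 143.08333.
(This is only a lower bound; the true E[α(G)] may be larger.)

E[α(G)] ≥ 1717/12 ≈ 143.08333.
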